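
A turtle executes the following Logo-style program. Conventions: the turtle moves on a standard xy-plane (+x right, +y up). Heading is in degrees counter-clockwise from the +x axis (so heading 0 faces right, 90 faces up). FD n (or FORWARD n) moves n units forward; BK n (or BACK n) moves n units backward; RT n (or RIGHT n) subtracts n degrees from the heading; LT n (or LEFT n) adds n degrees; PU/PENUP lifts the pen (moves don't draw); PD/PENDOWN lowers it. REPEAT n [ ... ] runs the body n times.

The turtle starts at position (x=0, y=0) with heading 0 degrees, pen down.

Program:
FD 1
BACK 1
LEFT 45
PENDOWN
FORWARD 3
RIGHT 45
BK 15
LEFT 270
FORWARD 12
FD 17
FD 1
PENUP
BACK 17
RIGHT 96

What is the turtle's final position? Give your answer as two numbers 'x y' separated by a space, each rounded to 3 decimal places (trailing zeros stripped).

Executing turtle program step by step:
Start: pos=(0,0), heading=0, pen down
FD 1: (0,0) -> (1,0) [heading=0, draw]
BK 1: (1,0) -> (0,0) [heading=0, draw]
LT 45: heading 0 -> 45
PD: pen down
FD 3: (0,0) -> (2.121,2.121) [heading=45, draw]
RT 45: heading 45 -> 0
BK 15: (2.121,2.121) -> (-12.879,2.121) [heading=0, draw]
LT 270: heading 0 -> 270
FD 12: (-12.879,2.121) -> (-12.879,-9.879) [heading=270, draw]
FD 17: (-12.879,-9.879) -> (-12.879,-26.879) [heading=270, draw]
FD 1: (-12.879,-26.879) -> (-12.879,-27.879) [heading=270, draw]
PU: pen up
BK 17: (-12.879,-27.879) -> (-12.879,-10.879) [heading=270, move]
RT 96: heading 270 -> 174
Final: pos=(-12.879,-10.879), heading=174, 7 segment(s) drawn

Answer: -12.879 -10.879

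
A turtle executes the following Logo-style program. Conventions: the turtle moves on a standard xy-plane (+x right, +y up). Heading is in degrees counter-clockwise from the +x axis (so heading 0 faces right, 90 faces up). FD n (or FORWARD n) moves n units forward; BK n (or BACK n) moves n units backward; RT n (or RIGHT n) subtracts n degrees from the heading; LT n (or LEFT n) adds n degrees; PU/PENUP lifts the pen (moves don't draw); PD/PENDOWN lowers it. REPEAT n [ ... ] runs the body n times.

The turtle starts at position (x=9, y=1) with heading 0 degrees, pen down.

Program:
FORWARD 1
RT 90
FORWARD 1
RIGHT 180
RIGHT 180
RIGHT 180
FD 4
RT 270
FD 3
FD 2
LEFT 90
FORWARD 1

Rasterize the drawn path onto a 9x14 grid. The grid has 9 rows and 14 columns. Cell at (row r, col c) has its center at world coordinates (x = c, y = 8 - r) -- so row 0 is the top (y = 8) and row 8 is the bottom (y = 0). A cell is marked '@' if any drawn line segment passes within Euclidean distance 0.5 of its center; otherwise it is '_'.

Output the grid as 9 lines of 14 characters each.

Answer: ______________
______________
______________
______________
_____@@@@@@___
_____@____@___
__________@___
_________@@___
__________@___

Derivation:
Segment 0: (9,1) -> (10,1)
Segment 1: (10,1) -> (10,0)
Segment 2: (10,0) -> (10,4)
Segment 3: (10,4) -> (7,4)
Segment 4: (7,4) -> (5,4)
Segment 5: (5,4) -> (5,3)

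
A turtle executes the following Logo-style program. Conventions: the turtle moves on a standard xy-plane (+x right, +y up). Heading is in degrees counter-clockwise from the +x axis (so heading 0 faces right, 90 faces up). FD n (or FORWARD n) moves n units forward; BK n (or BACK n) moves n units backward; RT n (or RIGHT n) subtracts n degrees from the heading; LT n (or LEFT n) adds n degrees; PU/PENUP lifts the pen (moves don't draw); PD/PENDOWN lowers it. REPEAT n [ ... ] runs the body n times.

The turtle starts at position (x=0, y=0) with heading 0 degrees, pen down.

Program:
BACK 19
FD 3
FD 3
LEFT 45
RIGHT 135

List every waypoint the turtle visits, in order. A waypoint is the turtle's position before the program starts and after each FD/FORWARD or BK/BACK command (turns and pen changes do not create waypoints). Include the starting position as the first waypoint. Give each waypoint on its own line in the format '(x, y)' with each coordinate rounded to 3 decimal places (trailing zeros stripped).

Answer: (0, 0)
(-19, 0)
(-16, 0)
(-13, 0)

Derivation:
Executing turtle program step by step:
Start: pos=(0,0), heading=0, pen down
BK 19: (0,0) -> (-19,0) [heading=0, draw]
FD 3: (-19,0) -> (-16,0) [heading=0, draw]
FD 3: (-16,0) -> (-13,0) [heading=0, draw]
LT 45: heading 0 -> 45
RT 135: heading 45 -> 270
Final: pos=(-13,0), heading=270, 3 segment(s) drawn
Waypoints (4 total):
(0, 0)
(-19, 0)
(-16, 0)
(-13, 0)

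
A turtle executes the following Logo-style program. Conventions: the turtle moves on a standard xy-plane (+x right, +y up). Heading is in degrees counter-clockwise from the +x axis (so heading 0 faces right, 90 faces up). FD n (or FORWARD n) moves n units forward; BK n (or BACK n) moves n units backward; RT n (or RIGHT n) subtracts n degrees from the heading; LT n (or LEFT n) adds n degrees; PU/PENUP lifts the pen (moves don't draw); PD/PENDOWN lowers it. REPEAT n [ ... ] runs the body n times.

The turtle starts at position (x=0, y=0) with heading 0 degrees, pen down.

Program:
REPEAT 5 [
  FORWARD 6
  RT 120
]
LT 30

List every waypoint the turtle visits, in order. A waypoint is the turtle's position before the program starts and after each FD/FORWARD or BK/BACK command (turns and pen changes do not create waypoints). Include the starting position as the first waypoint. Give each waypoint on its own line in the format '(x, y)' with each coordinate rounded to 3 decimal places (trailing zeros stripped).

Answer: (0, 0)
(6, 0)
(3, -5.196)
(0, 0)
(6, 0)
(3, -5.196)

Derivation:
Executing turtle program step by step:
Start: pos=(0,0), heading=0, pen down
REPEAT 5 [
  -- iteration 1/5 --
  FD 6: (0,0) -> (6,0) [heading=0, draw]
  RT 120: heading 0 -> 240
  -- iteration 2/5 --
  FD 6: (6,0) -> (3,-5.196) [heading=240, draw]
  RT 120: heading 240 -> 120
  -- iteration 3/5 --
  FD 6: (3,-5.196) -> (0,0) [heading=120, draw]
  RT 120: heading 120 -> 0
  -- iteration 4/5 --
  FD 6: (0,0) -> (6,0) [heading=0, draw]
  RT 120: heading 0 -> 240
  -- iteration 5/5 --
  FD 6: (6,0) -> (3,-5.196) [heading=240, draw]
  RT 120: heading 240 -> 120
]
LT 30: heading 120 -> 150
Final: pos=(3,-5.196), heading=150, 5 segment(s) drawn
Waypoints (6 total):
(0, 0)
(6, 0)
(3, -5.196)
(0, 0)
(6, 0)
(3, -5.196)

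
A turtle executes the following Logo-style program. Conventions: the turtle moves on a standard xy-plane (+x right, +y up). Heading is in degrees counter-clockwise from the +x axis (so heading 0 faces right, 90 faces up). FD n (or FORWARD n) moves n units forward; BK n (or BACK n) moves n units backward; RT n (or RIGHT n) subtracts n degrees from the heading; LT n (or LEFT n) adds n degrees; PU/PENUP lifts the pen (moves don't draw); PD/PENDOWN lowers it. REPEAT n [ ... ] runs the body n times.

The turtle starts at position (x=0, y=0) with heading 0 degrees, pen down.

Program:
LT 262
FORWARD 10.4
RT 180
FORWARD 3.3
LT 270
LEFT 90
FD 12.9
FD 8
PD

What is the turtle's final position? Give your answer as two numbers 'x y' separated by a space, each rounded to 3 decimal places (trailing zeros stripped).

Executing turtle program step by step:
Start: pos=(0,0), heading=0, pen down
LT 262: heading 0 -> 262
FD 10.4: (0,0) -> (-1.447,-10.299) [heading=262, draw]
RT 180: heading 262 -> 82
FD 3.3: (-1.447,-10.299) -> (-0.988,-7.031) [heading=82, draw]
LT 270: heading 82 -> 352
LT 90: heading 352 -> 82
FD 12.9: (-0.988,-7.031) -> (0.807,5.744) [heading=82, draw]
FD 8: (0.807,5.744) -> (1.921,13.666) [heading=82, draw]
PD: pen down
Final: pos=(1.921,13.666), heading=82, 4 segment(s) drawn

Answer: 1.921 13.666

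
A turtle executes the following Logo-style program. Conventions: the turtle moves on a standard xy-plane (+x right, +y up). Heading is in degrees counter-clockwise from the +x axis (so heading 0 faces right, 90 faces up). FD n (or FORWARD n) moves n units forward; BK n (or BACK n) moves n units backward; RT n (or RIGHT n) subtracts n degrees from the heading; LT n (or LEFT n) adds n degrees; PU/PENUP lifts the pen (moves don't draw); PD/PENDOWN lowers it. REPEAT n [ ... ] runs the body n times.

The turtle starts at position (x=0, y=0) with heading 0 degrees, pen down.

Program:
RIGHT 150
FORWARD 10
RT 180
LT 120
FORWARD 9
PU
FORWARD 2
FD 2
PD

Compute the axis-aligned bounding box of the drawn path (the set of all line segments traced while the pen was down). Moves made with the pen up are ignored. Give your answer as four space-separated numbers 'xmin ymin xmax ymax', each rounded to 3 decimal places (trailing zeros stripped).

Answer: -16.454 -5 0 0

Derivation:
Executing turtle program step by step:
Start: pos=(0,0), heading=0, pen down
RT 150: heading 0 -> 210
FD 10: (0,0) -> (-8.66,-5) [heading=210, draw]
RT 180: heading 210 -> 30
LT 120: heading 30 -> 150
FD 9: (-8.66,-5) -> (-16.454,-0.5) [heading=150, draw]
PU: pen up
FD 2: (-16.454,-0.5) -> (-18.187,0.5) [heading=150, move]
FD 2: (-18.187,0.5) -> (-19.919,1.5) [heading=150, move]
PD: pen down
Final: pos=(-19.919,1.5), heading=150, 2 segment(s) drawn

Segment endpoints: x in {-16.454, -8.66, 0}, y in {-5, -0.5, 0}
xmin=-16.454, ymin=-5, xmax=0, ymax=0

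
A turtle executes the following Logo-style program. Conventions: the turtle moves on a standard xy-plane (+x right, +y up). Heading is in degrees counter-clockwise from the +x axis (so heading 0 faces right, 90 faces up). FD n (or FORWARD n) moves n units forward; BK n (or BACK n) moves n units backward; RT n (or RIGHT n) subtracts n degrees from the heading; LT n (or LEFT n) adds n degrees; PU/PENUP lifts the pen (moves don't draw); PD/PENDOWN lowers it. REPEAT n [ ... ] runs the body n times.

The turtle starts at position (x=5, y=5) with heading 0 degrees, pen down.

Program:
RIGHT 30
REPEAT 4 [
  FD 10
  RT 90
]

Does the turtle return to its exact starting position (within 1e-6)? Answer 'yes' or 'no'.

Executing turtle program step by step:
Start: pos=(5,5), heading=0, pen down
RT 30: heading 0 -> 330
REPEAT 4 [
  -- iteration 1/4 --
  FD 10: (5,5) -> (13.66,0) [heading=330, draw]
  RT 90: heading 330 -> 240
  -- iteration 2/4 --
  FD 10: (13.66,0) -> (8.66,-8.66) [heading=240, draw]
  RT 90: heading 240 -> 150
  -- iteration 3/4 --
  FD 10: (8.66,-8.66) -> (0,-3.66) [heading=150, draw]
  RT 90: heading 150 -> 60
  -- iteration 4/4 --
  FD 10: (0,-3.66) -> (5,5) [heading=60, draw]
  RT 90: heading 60 -> 330
]
Final: pos=(5,5), heading=330, 4 segment(s) drawn

Start position: (5, 5)
Final position: (5, 5)
Distance = 0; < 1e-6 -> CLOSED

Answer: yes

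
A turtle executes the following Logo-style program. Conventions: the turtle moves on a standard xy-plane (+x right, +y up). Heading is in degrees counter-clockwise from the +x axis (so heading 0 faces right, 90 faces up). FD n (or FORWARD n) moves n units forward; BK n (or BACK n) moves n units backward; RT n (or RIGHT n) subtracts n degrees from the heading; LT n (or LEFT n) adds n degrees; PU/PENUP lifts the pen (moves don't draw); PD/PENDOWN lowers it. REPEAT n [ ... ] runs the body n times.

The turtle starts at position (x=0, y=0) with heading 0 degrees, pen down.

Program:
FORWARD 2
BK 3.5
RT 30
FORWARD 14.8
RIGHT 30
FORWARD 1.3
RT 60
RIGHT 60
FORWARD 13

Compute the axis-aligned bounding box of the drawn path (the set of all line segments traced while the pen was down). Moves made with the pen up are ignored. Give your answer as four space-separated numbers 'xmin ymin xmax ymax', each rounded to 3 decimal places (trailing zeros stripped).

Executing turtle program step by step:
Start: pos=(0,0), heading=0, pen down
FD 2: (0,0) -> (2,0) [heading=0, draw]
BK 3.5: (2,0) -> (-1.5,0) [heading=0, draw]
RT 30: heading 0 -> 330
FD 14.8: (-1.5,0) -> (11.317,-7.4) [heading=330, draw]
RT 30: heading 330 -> 300
FD 1.3: (11.317,-7.4) -> (11.967,-8.526) [heading=300, draw]
RT 60: heading 300 -> 240
RT 60: heading 240 -> 180
FD 13: (11.967,-8.526) -> (-1.033,-8.526) [heading=180, draw]
Final: pos=(-1.033,-8.526), heading=180, 5 segment(s) drawn

Segment endpoints: x in {-1.5, -1.033, 0, 2, 11.317, 11.967}, y in {-8.526, -8.526, -7.4, 0}
xmin=-1.5, ymin=-8.526, xmax=11.967, ymax=0

Answer: -1.5 -8.526 11.967 0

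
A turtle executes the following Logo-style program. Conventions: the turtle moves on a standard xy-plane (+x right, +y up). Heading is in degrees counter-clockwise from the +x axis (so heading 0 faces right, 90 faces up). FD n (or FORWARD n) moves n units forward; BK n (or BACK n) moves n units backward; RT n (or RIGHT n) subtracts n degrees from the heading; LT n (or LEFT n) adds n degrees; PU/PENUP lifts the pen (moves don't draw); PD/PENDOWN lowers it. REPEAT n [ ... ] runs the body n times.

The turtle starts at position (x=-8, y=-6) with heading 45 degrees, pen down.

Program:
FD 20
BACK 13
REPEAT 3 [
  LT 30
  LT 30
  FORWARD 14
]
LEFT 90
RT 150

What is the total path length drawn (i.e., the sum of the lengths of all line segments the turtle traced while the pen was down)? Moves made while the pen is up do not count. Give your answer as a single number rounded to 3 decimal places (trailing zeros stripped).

Answer: 75

Derivation:
Executing turtle program step by step:
Start: pos=(-8,-6), heading=45, pen down
FD 20: (-8,-6) -> (6.142,8.142) [heading=45, draw]
BK 13: (6.142,8.142) -> (-3.05,-1.05) [heading=45, draw]
REPEAT 3 [
  -- iteration 1/3 --
  LT 30: heading 45 -> 75
  LT 30: heading 75 -> 105
  FD 14: (-3.05,-1.05) -> (-6.674,12.473) [heading=105, draw]
  -- iteration 2/3 --
  LT 30: heading 105 -> 135
  LT 30: heading 135 -> 165
  FD 14: (-6.674,12.473) -> (-20.197,16.096) [heading=165, draw]
  -- iteration 3/3 --
  LT 30: heading 165 -> 195
  LT 30: heading 195 -> 225
  FD 14: (-20.197,16.096) -> (-30.096,6.197) [heading=225, draw]
]
LT 90: heading 225 -> 315
RT 150: heading 315 -> 165
Final: pos=(-30.096,6.197), heading=165, 5 segment(s) drawn

Segment lengths:
  seg 1: (-8,-6) -> (6.142,8.142), length = 20
  seg 2: (6.142,8.142) -> (-3.05,-1.05), length = 13
  seg 3: (-3.05,-1.05) -> (-6.674,12.473), length = 14
  seg 4: (-6.674,12.473) -> (-20.197,16.096), length = 14
  seg 5: (-20.197,16.096) -> (-30.096,6.197), length = 14
Total = 75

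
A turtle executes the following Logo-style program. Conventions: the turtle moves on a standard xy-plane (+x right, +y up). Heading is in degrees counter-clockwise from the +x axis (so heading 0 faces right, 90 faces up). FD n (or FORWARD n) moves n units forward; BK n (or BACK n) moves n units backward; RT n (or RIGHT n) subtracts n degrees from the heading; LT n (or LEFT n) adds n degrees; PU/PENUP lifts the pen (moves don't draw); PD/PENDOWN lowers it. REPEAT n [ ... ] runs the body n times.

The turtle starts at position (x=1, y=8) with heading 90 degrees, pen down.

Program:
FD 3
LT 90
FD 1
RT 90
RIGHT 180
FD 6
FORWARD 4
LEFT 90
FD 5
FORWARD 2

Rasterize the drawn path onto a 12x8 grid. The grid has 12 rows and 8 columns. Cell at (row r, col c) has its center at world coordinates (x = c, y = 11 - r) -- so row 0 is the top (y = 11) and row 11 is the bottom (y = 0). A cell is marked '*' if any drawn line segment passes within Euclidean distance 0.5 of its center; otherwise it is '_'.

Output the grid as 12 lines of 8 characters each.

Segment 0: (1,8) -> (1,11)
Segment 1: (1,11) -> (0,11)
Segment 2: (0,11) -> (0,5)
Segment 3: (0,5) -> (0,1)
Segment 4: (0,1) -> (5,1)
Segment 5: (5,1) -> (7,1)

Answer: **______
**______
**______
**______
*_______
*_______
*_______
*_______
*_______
*_______
********
________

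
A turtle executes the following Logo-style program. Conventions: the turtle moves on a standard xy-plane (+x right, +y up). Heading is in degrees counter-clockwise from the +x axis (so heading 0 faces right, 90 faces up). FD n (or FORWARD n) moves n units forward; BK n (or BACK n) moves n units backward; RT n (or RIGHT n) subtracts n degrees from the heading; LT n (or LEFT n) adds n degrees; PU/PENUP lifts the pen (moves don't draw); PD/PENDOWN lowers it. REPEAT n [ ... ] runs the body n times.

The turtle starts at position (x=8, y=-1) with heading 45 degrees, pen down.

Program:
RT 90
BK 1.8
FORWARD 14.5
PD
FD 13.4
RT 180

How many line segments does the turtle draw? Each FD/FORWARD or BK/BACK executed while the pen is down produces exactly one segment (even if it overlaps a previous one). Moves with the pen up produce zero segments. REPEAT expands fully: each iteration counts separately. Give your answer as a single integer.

Answer: 3

Derivation:
Executing turtle program step by step:
Start: pos=(8,-1), heading=45, pen down
RT 90: heading 45 -> 315
BK 1.8: (8,-1) -> (6.727,0.273) [heading=315, draw]
FD 14.5: (6.727,0.273) -> (16.98,-9.98) [heading=315, draw]
PD: pen down
FD 13.4: (16.98,-9.98) -> (26.455,-19.455) [heading=315, draw]
RT 180: heading 315 -> 135
Final: pos=(26.455,-19.455), heading=135, 3 segment(s) drawn
Segments drawn: 3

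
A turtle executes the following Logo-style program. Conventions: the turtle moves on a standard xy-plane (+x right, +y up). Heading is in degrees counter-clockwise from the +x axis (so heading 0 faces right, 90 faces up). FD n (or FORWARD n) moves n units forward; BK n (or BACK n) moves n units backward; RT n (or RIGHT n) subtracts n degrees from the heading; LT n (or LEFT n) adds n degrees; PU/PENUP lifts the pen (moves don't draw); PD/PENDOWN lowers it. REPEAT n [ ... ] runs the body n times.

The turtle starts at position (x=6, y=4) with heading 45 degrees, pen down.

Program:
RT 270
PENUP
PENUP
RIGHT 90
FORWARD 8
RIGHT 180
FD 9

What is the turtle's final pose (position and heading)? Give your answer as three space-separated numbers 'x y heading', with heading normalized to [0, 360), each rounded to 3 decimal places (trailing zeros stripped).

Executing turtle program step by step:
Start: pos=(6,4), heading=45, pen down
RT 270: heading 45 -> 135
PU: pen up
PU: pen up
RT 90: heading 135 -> 45
FD 8: (6,4) -> (11.657,9.657) [heading=45, move]
RT 180: heading 45 -> 225
FD 9: (11.657,9.657) -> (5.293,3.293) [heading=225, move]
Final: pos=(5.293,3.293), heading=225, 0 segment(s) drawn

Answer: 5.293 3.293 225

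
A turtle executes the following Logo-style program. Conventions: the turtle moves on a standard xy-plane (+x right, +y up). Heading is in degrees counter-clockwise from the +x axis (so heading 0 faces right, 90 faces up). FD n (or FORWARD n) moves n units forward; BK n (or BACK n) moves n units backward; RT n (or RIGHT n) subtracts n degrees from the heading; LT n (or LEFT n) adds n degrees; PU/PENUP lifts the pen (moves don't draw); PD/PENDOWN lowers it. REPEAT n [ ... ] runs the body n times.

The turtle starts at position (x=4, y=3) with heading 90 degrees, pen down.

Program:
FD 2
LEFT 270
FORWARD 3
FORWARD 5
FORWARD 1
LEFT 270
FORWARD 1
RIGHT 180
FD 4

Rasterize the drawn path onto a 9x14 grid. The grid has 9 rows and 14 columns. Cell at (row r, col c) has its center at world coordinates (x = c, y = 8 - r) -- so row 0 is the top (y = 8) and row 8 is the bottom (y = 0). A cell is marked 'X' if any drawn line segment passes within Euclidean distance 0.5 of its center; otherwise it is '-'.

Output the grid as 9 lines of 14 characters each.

Segment 0: (4,3) -> (4,5)
Segment 1: (4,5) -> (7,5)
Segment 2: (7,5) -> (12,5)
Segment 3: (12,5) -> (13,5)
Segment 4: (13,5) -> (13,4)
Segment 5: (13,4) -> (13,8)

Answer: -------------X
-------------X
-------------X
----XXXXXXXXXX
----X--------X
----X---------
--------------
--------------
--------------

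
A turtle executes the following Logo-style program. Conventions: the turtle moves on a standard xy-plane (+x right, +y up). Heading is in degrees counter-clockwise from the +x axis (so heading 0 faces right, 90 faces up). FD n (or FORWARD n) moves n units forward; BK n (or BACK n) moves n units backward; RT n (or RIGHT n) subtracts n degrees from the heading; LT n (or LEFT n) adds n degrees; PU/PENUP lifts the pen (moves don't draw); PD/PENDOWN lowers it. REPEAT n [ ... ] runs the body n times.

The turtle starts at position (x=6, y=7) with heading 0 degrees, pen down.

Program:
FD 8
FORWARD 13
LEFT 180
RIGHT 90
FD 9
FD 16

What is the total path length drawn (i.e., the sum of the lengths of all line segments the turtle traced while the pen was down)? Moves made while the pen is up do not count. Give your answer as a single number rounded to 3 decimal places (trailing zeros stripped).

Executing turtle program step by step:
Start: pos=(6,7), heading=0, pen down
FD 8: (6,7) -> (14,7) [heading=0, draw]
FD 13: (14,7) -> (27,7) [heading=0, draw]
LT 180: heading 0 -> 180
RT 90: heading 180 -> 90
FD 9: (27,7) -> (27,16) [heading=90, draw]
FD 16: (27,16) -> (27,32) [heading=90, draw]
Final: pos=(27,32), heading=90, 4 segment(s) drawn

Segment lengths:
  seg 1: (6,7) -> (14,7), length = 8
  seg 2: (14,7) -> (27,7), length = 13
  seg 3: (27,7) -> (27,16), length = 9
  seg 4: (27,16) -> (27,32), length = 16
Total = 46

Answer: 46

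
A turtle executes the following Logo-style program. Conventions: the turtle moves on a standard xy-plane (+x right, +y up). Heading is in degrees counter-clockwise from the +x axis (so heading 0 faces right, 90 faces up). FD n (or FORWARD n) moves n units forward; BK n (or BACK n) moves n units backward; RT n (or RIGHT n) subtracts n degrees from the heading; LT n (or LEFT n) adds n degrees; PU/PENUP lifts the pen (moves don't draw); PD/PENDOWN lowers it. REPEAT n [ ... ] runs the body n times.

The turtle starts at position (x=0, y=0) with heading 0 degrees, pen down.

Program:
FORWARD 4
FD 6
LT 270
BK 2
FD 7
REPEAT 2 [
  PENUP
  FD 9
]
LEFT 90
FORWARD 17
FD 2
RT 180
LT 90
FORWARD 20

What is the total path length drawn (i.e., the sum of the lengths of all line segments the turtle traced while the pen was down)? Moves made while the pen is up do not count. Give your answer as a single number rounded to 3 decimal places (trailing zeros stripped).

Answer: 19

Derivation:
Executing turtle program step by step:
Start: pos=(0,0), heading=0, pen down
FD 4: (0,0) -> (4,0) [heading=0, draw]
FD 6: (4,0) -> (10,0) [heading=0, draw]
LT 270: heading 0 -> 270
BK 2: (10,0) -> (10,2) [heading=270, draw]
FD 7: (10,2) -> (10,-5) [heading=270, draw]
REPEAT 2 [
  -- iteration 1/2 --
  PU: pen up
  FD 9: (10,-5) -> (10,-14) [heading=270, move]
  -- iteration 2/2 --
  PU: pen up
  FD 9: (10,-14) -> (10,-23) [heading=270, move]
]
LT 90: heading 270 -> 0
FD 17: (10,-23) -> (27,-23) [heading=0, move]
FD 2: (27,-23) -> (29,-23) [heading=0, move]
RT 180: heading 0 -> 180
LT 90: heading 180 -> 270
FD 20: (29,-23) -> (29,-43) [heading=270, move]
Final: pos=(29,-43), heading=270, 4 segment(s) drawn

Segment lengths:
  seg 1: (0,0) -> (4,0), length = 4
  seg 2: (4,0) -> (10,0), length = 6
  seg 3: (10,0) -> (10,2), length = 2
  seg 4: (10,2) -> (10,-5), length = 7
Total = 19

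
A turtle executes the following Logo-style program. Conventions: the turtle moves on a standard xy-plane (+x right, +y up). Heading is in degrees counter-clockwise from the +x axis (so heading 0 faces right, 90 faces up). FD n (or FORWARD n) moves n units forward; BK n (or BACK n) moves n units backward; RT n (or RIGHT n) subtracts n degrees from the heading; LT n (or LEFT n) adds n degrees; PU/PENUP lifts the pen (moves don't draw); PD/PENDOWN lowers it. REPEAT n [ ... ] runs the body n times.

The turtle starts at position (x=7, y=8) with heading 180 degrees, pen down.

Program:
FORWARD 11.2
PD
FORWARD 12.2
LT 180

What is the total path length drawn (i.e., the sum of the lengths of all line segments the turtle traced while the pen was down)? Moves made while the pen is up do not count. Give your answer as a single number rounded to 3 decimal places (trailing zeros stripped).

Answer: 23.4

Derivation:
Executing turtle program step by step:
Start: pos=(7,8), heading=180, pen down
FD 11.2: (7,8) -> (-4.2,8) [heading=180, draw]
PD: pen down
FD 12.2: (-4.2,8) -> (-16.4,8) [heading=180, draw]
LT 180: heading 180 -> 0
Final: pos=(-16.4,8), heading=0, 2 segment(s) drawn

Segment lengths:
  seg 1: (7,8) -> (-4.2,8), length = 11.2
  seg 2: (-4.2,8) -> (-16.4,8), length = 12.2
Total = 23.4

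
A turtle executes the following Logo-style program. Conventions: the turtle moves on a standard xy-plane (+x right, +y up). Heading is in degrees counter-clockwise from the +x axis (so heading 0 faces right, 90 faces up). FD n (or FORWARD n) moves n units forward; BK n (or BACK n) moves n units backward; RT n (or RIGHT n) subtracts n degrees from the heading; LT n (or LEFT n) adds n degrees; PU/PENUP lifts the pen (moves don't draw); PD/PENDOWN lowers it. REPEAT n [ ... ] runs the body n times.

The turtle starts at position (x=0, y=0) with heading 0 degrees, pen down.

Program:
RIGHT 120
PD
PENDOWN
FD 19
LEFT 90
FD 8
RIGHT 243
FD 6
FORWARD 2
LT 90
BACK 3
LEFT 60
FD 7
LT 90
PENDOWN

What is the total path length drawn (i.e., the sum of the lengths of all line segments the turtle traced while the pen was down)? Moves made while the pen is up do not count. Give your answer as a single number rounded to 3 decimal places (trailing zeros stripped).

Answer: 45

Derivation:
Executing turtle program step by step:
Start: pos=(0,0), heading=0, pen down
RT 120: heading 0 -> 240
PD: pen down
PD: pen down
FD 19: (0,0) -> (-9.5,-16.454) [heading=240, draw]
LT 90: heading 240 -> 330
FD 8: (-9.5,-16.454) -> (-2.572,-20.454) [heading=330, draw]
RT 243: heading 330 -> 87
FD 6: (-2.572,-20.454) -> (-2.258,-14.463) [heading=87, draw]
FD 2: (-2.258,-14.463) -> (-2.153,-12.465) [heading=87, draw]
LT 90: heading 87 -> 177
BK 3: (-2.153,-12.465) -> (0.843,-12.622) [heading=177, draw]
LT 60: heading 177 -> 237
FD 7: (0.843,-12.622) -> (-2.97,-18.493) [heading=237, draw]
LT 90: heading 237 -> 327
PD: pen down
Final: pos=(-2.97,-18.493), heading=327, 6 segment(s) drawn

Segment lengths:
  seg 1: (0,0) -> (-9.5,-16.454), length = 19
  seg 2: (-9.5,-16.454) -> (-2.572,-20.454), length = 8
  seg 3: (-2.572,-20.454) -> (-2.258,-14.463), length = 6
  seg 4: (-2.258,-14.463) -> (-2.153,-12.465), length = 2
  seg 5: (-2.153,-12.465) -> (0.843,-12.622), length = 3
  seg 6: (0.843,-12.622) -> (-2.97,-18.493), length = 7
Total = 45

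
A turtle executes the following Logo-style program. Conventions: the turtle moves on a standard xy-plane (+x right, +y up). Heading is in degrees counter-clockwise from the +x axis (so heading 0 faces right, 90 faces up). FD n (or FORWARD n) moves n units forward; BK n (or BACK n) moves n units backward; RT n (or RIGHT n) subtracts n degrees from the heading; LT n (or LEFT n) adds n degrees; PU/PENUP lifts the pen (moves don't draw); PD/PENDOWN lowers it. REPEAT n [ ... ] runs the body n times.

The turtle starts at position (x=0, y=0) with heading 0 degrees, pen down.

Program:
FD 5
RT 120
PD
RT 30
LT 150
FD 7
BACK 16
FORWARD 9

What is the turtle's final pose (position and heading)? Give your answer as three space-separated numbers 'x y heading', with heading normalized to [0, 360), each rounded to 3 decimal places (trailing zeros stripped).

Executing turtle program step by step:
Start: pos=(0,0), heading=0, pen down
FD 5: (0,0) -> (5,0) [heading=0, draw]
RT 120: heading 0 -> 240
PD: pen down
RT 30: heading 240 -> 210
LT 150: heading 210 -> 0
FD 7: (5,0) -> (12,0) [heading=0, draw]
BK 16: (12,0) -> (-4,0) [heading=0, draw]
FD 9: (-4,0) -> (5,0) [heading=0, draw]
Final: pos=(5,0), heading=0, 4 segment(s) drawn

Answer: 5 0 0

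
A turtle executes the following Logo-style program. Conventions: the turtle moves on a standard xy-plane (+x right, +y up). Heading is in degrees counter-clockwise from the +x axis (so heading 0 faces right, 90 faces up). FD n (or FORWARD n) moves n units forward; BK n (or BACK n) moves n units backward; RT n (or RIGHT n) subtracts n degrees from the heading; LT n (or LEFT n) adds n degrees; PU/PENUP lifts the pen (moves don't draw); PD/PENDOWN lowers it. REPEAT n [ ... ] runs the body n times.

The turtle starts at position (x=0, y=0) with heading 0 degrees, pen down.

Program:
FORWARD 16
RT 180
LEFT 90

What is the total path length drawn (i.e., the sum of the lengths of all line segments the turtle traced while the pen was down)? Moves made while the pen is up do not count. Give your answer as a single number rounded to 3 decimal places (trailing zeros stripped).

Executing turtle program step by step:
Start: pos=(0,0), heading=0, pen down
FD 16: (0,0) -> (16,0) [heading=0, draw]
RT 180: heading 0 -> 180
LT 90: heading 180 -> 270
Final: pos=(16,0), heading=270, 1 segment(s) drawn

Segment lengths:
  seg 1: (0,0) -> (16,0), length = 16
Total = 16

Answer: 16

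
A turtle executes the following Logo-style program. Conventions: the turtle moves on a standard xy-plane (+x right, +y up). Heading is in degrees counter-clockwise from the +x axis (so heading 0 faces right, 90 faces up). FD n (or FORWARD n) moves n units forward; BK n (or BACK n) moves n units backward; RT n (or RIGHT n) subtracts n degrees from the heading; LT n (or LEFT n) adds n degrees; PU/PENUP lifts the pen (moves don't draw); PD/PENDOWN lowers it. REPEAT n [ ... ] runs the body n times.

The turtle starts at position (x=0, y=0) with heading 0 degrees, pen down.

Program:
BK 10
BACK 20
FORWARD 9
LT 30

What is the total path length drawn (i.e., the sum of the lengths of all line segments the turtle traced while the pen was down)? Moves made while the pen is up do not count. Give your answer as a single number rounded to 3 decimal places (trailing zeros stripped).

Answer: 39

Derivation:
Executing turtle program step by step:
Start: pos=(0,0), heading=0, pen down
BK 10: (0,0) -> (-10,0) [heading=0, draw]
BK 20: (-10,0) -> (-30,0) [heading=0, draw]
FD 9: (-30,0) -> (-21,0) [heading=0, draw]
LT 30: heading 0 -> 30
Final: pos=(-21,0), heading=30, 3 segment(s) drawn

Segment lengths:
  seg 1: (0,0) -> (-10,0), length = 10
  seg 2: (-10,0) -> (-30,0), length = 20
  seg 3: (-30,0) -> (-21,0), length = 9
Total = 39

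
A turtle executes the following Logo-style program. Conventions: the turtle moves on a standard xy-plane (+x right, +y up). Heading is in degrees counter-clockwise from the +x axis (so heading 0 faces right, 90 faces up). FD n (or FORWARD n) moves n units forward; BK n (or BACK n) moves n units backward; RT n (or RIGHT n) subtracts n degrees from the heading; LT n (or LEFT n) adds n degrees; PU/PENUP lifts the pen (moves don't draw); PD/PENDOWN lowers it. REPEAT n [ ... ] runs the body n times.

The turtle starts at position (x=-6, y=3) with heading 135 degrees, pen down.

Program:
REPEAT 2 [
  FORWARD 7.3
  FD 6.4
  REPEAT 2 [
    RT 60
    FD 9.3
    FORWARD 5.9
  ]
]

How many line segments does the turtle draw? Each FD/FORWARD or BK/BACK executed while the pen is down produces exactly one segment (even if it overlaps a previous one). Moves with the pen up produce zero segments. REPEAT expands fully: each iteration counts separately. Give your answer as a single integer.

Answer: 12

Derivation:
Executing turtle program step by step:
Start: pos=(-6,3), heading=135, pen down
REPEAT 2 [
  -- iteration 1/2 --
  FD 7.3: (-6,3) -> (-11.162,8.162) [heading=135, draw]
  FD 6.4: (-11.162,8.162) -> (-15.687,12.687) [heading=135, draw]
  REPEAT 2 [
    -- iteration 1/2 --
    RT 60: heading 135 -> 75
    FD 9.3: (-15.687,12.687) -> (-13.28,21.67) [heading=75, draw]
    FD 5.9: (-13.28,21.67) -> (-11.753,27.369) [heading=75, draw]
    -- iteration 2/2 --
    RT 60: heading 75 -> 15
    FD 9.3: (-11.753,27.369) -> (-2.77,29.776) [heading=15, draw]
    FD 5.9: (-2.77,29.776) -> (2.929,31.303) [heading=15, draw]
  ]
  -- iteration 2/2 --
  FD 7.3: (2.929,31.303) -> (9.98,33.193) [heading=15, draw]
  FD 6.4: (9.98,33.193) -> (16.162,34.849) [heading=15, draw]
  REPEAT 2 [
    -- iteration 1/2 --
    RT 60: heading 15 -> 315
    FD 9.3: (16.162,34.849) -> (22.738,28.273) [heading=315, draw]
    FD 5.9: (22.738,28.273) -> (26.91,24.101) [heading=315, draw]
    -- iteration 2/2 --
    RT 60: heading 315 -> 255
    FD 9.3: (26.91,24.101) -> (24.503,15.118) [heading=255, draw]
    FD 5.9: (24.503,15.118) -> (22.976,9.419) [heading=255, draw]
  ]
]
Final: pos=(22.976,9.419), heading=255, 12 segment(s) drawn
Segments drawn: 12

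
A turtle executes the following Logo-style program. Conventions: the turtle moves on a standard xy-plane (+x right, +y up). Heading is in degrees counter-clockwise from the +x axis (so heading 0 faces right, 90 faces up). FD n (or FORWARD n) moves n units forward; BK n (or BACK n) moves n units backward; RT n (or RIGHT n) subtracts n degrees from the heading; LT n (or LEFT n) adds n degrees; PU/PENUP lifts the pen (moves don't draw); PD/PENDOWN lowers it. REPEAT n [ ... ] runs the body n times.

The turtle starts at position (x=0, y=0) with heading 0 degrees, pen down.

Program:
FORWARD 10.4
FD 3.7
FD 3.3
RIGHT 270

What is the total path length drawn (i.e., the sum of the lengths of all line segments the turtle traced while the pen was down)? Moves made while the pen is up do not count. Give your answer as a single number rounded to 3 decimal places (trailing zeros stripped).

Executing turtle program step by step:
Start: pos=(0,0), heading=0, pen down
FD 10.4: (0,0) -> (10.4,0) [heading=0, draw]
FD 3.7: (10.4,0) -> (14.1,0) [heading=0, draw]
FD 3.3: (14.1,0) -> (17.4,0) [heading=0, draw]
RT 270: heading 0 -> 90
Final: pos=(17.4,0), heading=90, 3 segment(s) drawn

Segment lengths:
  seg 1: (0,0) -> (10.4,0), length = 10.4
  seg 2: (10.4,0) -> (14.1,0), length = 3.7
  seg 3: (14.1,0) -> (17.4,0), length = 3.3
Total = 17.4

Answer: 17.4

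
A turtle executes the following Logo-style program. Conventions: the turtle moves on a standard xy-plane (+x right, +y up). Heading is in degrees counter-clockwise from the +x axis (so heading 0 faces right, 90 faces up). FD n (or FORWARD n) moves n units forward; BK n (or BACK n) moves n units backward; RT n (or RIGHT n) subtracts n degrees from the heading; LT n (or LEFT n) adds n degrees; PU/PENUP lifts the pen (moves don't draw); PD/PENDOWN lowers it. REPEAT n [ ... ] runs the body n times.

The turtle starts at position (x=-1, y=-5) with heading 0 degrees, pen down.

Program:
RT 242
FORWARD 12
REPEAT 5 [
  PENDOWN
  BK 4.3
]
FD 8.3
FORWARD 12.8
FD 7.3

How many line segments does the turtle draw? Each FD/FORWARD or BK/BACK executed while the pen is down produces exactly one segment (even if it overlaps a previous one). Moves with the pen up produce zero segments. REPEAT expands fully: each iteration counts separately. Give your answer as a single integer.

Executing turtle program step by step:
Start: pos=(-1,-5), heading=0, pen down
RT 242: heading 0 -> 118
FD 12: (-1,-5) -> (-6.634,5.595) [heading=118, draw]
REPEAT 5 [
  -- iteration 1/5 --
  PD: pen down
  BK 4.3: (-6.634,5.595) -> (-4.615,1.799) [heading=118, draw]
  -- iteration 2/5 --
  PD: pen down
  BK 4.3: (-4.615,1.799) -> (-2.596,-1.998) [heading=118, draw]
  -- iteration 3/5 --
  PD: pen down
  BK 4.3: (-2.596,-1.998) -> (-0.577,-5.795) [heading=118, draw]
  -- iteration 4/5 --
  PD: pen down
  BK 4.3: (-0.577,-5.795) -> (1.441,-9.591) [heading=118, draw]
  -- iteration 5/5 --
  PD: pen down
  BK 4.3: (1.441,-9.591) -> (3.46,-13.388) [heading=118, draw]
]
FD 8.3: (3.46,-13.388) -> (-0.437,-6.06) [heading=118, draw]
FD 12.8: (-0.437,-6.06) -> (-6.446,5.242) [heading=118, draw]
FD 7.3: (-6.446,5.242) -> (-9.873,11.688) [heading=118, draw]
Final: pos=(-9.873,11.688), heading=118, 9 segment(s) drawn
Segments drawn: 9

Answer: 9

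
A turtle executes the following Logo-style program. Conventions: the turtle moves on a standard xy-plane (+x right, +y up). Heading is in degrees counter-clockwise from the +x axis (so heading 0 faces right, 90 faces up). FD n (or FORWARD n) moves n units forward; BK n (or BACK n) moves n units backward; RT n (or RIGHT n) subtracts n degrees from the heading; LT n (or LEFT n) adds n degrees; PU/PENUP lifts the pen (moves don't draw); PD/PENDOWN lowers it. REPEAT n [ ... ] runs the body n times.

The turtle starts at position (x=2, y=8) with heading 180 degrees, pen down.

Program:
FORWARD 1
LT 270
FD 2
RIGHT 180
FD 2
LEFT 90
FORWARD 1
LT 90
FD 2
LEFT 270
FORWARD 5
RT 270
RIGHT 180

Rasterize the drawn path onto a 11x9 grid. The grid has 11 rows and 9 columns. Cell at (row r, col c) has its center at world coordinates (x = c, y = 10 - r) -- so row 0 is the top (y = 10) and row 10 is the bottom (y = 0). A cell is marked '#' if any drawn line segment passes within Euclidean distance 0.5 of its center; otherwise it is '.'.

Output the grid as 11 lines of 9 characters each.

Segment 0: (2,8) -> (1,8)
Segment 1: (1,8) -> (1,10)
Segment 2: (1,10) -> (1,8)
Segment 3: (1,8) -> (2,8)
Segment 4: (2,8) -> (2,10)
Segment 5: (2,10) -> (7,10)

Answer: .#######.
.##......
.##......
.........
.........
.........
.........
.........
.........
.........
.........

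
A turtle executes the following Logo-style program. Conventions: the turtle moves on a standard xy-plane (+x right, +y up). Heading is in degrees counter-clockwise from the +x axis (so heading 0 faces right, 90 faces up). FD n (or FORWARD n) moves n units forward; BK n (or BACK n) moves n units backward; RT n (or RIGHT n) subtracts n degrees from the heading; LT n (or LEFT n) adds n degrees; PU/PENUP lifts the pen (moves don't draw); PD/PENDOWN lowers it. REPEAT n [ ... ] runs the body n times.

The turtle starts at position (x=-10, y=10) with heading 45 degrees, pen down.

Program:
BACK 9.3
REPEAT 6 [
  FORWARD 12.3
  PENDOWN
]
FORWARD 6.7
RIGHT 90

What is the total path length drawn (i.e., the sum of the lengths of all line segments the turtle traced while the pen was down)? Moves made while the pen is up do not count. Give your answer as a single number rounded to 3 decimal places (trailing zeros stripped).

Answer: 89.8

Derivation:
Executing turtle program step by step:
Start: pos=(-10,10), heading=45, pen down
BK 9.3: (-10,10) -> (-16.576,3.424) [heading=45, draw]
REPEAT 6 [
  -- iteration 1/6 --
  FD 12.3: (-16.576,3.424) -> (-7.879,12.121) [heading=45, draw]
  PD: pen down
  -- iteration 2/6 --
  FD 12.3: (-7.879,12.121) -> (0.819,20.819) [heading=45, draw]
  PD: pen down
  -- iteration 3/6 --
  FD 12.3: (0.819,20.819) -> (9.516,29.516) [heading=45, draw]
  PD: pen down
  -- iteration 4/6 --
  FD 12.3: (9.516,29.516) -> (18.214,38.214) [heading=45, draw]
  PD: pen down
  -- iteration 5/6 --
  FD 12.3: (18.214,38.214) -> (26.911,46.911) [heading=45, draw]
  PD: pen down
  -- iteration 6/6 --
  FD 12.3: (26.911,46.911) -> (35.608,55.608) [heading=45, draw]
  PD: pen down
]
FD 6.7: (35.608,55.608) -> (40.346,60.346) [heading=45, draw]
RT 90: heading 45 -> 315
Final: pos=(40.346,60.346), heading=315, 8 segment(s) drawn

Segment lengths:
  seg 1: (-10,10) -> (-16.576,3.424), length = 9.3
  seg 2: (-16.576,3.424) -> (-7.879,12.121), length = 12.3
  seg 3: (-7.879,12.121) -> (0.819,20.819), length = 12.3
  seg 4: (0.819,20.819) -> (9.516,29.516), length = 12.3
  seg 5: (9.516,29.516) -> (18.214,38.214), length = 12.3
  seg 6: (18.214,38.214) -> (26.911,46.911), length = 12.3
  seg 7: (26.911,46.911) -> (35.608,55.608), length = 12.3
  seg 8: (35.608,55.608) -> (40.346,60.346), length = 6.7
Total = 89.8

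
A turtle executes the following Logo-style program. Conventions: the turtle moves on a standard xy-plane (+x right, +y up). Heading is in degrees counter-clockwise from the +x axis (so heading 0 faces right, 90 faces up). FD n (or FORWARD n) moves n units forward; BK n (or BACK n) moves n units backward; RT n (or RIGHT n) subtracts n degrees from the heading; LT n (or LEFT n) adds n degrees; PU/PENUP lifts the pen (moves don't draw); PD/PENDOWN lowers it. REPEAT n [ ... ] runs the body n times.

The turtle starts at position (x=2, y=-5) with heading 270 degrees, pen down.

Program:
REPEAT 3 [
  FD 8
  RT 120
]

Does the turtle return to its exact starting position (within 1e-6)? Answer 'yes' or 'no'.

Executing turtle program step by step:
Start: pos=(2,-5), heading=270, pen down
REPEAT 3 [
  -- iteration 1/3 --
  FD 8: (2,-5) -> (2,-13) [heading=270, draw]
  RT 120: heading 270 -> 150
  -- iteration 2/3 --
  FD 8: (2,-13) -> (-4.928,-9) [heading=150, draw]
  RT 120: heading 150 -> 30
  -- iteration 3/3 --
  FD 8: (-4.928,-9) -> (2,-5) [heading=30, draw]
  RT 120: heading 30 -> 270
]
Final: pos=(2,-5), heading=270, 3 segment(s) drawn

Start position: (2, -5)
Final position: (2, -5)
Distance = 0; < 1e-6 -> CLOSED

Answer: yes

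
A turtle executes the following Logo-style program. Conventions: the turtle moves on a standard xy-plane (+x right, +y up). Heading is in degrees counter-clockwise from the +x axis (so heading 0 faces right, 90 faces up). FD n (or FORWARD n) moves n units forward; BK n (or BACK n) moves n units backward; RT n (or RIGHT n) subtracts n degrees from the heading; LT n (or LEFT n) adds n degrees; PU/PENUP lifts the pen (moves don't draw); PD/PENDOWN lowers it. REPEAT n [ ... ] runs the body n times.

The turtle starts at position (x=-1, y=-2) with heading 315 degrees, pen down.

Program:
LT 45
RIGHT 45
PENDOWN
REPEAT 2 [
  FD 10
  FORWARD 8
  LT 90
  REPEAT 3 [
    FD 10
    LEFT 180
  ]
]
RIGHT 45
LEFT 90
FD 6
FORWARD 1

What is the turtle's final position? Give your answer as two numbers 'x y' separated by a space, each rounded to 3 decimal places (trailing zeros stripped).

Executing turtle program step by step:
Start: pos=(-1,-2), heading=315, pen down
LT 45: heading 315 -> 0
RT 45: heading 0 -> 315
PD: pen down
REPEAT 2 [
  -- iteration 1/2 --
  FD 10: (-1,-2) -> (6.071,-9.071) [heading=315, draw]
  FD 8: (6.071,-9.071) -> (11.728,-14.728) [heading=315, draw]
  LT 90: heading 315 -> 45
  REPEAT 3 [
    -- iteration 1/3 --
    FD 10: (11.728,-14.728) -> (18.799,-7.657) [heading=45, draw]
    LT 180: heading 45 -> 225
    -- iteration 2/3 --
    FD 10: (18.799,-7.657) -> (11.728,-14.728) [heading=225, draw]
    LT 180: heading 225 -> 45
    -- iteration 3/3 --
    FD 10: (11.728,-14.728) -> (18.799,-7.657) [heading=45, draw]
    LT 180: heading 45 -> 225
  ]
  -- iteration 2/2 --
  FD 10: (18.799,-7.657) -> (11.728,-14.728) [heading=225, draw]
  FD 8: (11.728,-14.728) -> (6.071,-20.385) [heading=225, draw]
  LT 90: heading 225 -> 315
  REPEAT 3 [
    -- iteration 1/3 --
    FD 10: (6.071,-20.385) -> (13.142,-27.456) [heading=315, draw]
    LT 180: heading 315 -> 135
    -- iteration 2/3 --
    FD 10: (13.142,-27.456) -> (6.071,-20.385) [heading=135, draw]
    LT 180: heading 135 -> 315
    -- iteration 3/3 --
    FD 10: (6.071,-20.385) -> (13.142,-27.456) [heading=315, draw]
    LT 180: heading 315 -> 135
  ]
]
RT 45: heading 135 -> 90
LT 90: heading 90 -> 180
FD 6: (13.142,-27.456) -> (7.142,-27.456) [heading=180, draw]
FD 1: (7.142,-27.456) -> (6.142,-27.456) [heading=180, draw]
Final: pos=(6.142,-27.456), heading=180, 12 segment(s) drawn

Answer: 6.142 -27.456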